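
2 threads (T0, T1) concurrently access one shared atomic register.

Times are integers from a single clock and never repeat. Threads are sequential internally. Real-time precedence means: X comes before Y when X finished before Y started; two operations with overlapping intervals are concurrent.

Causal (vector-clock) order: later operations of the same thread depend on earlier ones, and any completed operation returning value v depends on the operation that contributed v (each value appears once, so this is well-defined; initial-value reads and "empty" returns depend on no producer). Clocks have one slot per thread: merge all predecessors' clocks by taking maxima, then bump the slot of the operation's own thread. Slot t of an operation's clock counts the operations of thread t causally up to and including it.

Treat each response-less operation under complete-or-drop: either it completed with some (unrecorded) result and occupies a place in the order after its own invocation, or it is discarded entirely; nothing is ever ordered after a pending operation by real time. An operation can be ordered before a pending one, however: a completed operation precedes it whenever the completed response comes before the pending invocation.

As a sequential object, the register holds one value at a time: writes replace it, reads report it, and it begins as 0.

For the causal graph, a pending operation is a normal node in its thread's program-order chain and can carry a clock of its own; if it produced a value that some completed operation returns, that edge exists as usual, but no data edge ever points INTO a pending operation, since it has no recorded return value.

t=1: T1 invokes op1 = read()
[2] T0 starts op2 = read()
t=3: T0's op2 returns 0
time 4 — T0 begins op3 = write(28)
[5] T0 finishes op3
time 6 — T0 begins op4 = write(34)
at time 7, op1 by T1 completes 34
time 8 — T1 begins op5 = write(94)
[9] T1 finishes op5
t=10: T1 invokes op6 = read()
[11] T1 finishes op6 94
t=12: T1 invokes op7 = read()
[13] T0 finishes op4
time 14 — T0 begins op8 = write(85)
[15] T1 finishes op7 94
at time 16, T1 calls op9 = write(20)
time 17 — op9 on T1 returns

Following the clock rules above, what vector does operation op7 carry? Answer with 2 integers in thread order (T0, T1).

(3, 4)

invoked at 2, op2 has no predecessors; its own T0 bump gives (1, 0)
from VC(op2)=(1, 0), op3 (invoked 4) maxes components and bumps T0 → (2, 0)
from VC(op3)=(2, 0), op4 (invoked 6) maxes components and bumps T0 → (3, 0)
from VC(op4)=(3, 0), op1 (invoked 1) maxes components and bumps T1 → (3, 1)
from VC(op4)=(3, 0), op8 (invoked 14) maxes components and bumps T0 → (4, 0)
from VC(op1)=(3, 1), op5 (invoked 8) maxes components and bumps T1 → (3, 2)
from VC(op5)=(3, 2), op6 (invoked 10) maxes components and bumps T1 → (3, 3)
from VC(op5)=(3, 2), VC(op6)=(3, 3), op7 (invoked 12) maxes components and bumps T1 → (3, 4)
from VC(op7)=(3, 4), op9 (invoked 16) maxes components and bumps T1 → (3, 5)
target: VC(op7) = (3, 4)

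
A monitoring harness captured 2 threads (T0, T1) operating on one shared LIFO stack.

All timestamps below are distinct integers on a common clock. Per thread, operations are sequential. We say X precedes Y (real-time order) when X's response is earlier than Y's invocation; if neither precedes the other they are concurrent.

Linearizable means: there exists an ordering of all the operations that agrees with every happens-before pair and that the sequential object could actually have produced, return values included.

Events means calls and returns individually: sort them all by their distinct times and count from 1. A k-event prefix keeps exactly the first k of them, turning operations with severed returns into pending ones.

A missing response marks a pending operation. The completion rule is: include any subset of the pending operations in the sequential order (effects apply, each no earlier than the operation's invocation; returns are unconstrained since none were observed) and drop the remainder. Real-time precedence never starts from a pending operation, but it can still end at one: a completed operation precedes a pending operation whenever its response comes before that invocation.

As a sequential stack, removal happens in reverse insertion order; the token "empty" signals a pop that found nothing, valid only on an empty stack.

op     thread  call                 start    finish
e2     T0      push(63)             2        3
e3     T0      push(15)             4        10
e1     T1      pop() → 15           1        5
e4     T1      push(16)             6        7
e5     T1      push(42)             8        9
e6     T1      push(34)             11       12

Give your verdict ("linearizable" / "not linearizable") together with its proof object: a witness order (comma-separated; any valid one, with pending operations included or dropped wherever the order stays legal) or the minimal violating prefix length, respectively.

1. e2 push(63), leaving stack <63>
2. e3 push(15), leaving stack <63,15>
3. e1 pop() → 15, leaving stack <63>
4. e4 push(16), leaving stack <63,16>
5. e5 push(42), leaving stack <63,16,42>
6. e6 push(34), leaving stack <63,16,42,34>

linearizable — witness: e2, e3, e1, e4, e5, e6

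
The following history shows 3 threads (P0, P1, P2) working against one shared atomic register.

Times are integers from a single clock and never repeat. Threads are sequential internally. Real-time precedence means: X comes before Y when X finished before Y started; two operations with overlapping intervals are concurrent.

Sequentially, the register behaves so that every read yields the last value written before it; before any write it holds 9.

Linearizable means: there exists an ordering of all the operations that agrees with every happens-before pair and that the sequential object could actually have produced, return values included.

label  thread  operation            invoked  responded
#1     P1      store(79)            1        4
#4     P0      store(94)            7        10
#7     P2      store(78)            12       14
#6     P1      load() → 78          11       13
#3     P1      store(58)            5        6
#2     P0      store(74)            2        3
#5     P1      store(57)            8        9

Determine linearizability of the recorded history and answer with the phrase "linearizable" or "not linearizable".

linearizable

witness order: #1, #2, #3, #4, #5, #7, #6
step 1: #1 store(79) — value 79
step 2: #2 store(74) — value 74
step 3: #3 store(58) — value 58
step 4: #4 store(94) — value 94
step 5: #5 store(57) — value 57
step 6: #7 store(78) — value 78
step 7: #6 load() → 78 — value 78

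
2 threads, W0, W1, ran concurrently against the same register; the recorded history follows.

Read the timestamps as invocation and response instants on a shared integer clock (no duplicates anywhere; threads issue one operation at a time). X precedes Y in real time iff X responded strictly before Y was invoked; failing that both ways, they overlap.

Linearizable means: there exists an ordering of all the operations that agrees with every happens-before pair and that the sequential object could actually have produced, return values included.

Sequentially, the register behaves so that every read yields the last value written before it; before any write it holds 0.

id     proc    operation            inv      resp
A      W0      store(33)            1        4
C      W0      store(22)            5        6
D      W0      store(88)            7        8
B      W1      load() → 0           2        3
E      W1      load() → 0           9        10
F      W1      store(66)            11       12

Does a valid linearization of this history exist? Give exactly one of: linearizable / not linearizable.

not linearizable

the violation lands at event 10, E's response at time 10: events 1..9 linearize, events 1..10 do not
all 2 real-time-respecting orders fail — 5 completed register operations, no legal replay
one such order, A, B, C, D, E, breaks at step 2 where B load() → 0 is illegal
one such order, B, A, C, D, E, breaks at step 5 where E load() → 0 is illegal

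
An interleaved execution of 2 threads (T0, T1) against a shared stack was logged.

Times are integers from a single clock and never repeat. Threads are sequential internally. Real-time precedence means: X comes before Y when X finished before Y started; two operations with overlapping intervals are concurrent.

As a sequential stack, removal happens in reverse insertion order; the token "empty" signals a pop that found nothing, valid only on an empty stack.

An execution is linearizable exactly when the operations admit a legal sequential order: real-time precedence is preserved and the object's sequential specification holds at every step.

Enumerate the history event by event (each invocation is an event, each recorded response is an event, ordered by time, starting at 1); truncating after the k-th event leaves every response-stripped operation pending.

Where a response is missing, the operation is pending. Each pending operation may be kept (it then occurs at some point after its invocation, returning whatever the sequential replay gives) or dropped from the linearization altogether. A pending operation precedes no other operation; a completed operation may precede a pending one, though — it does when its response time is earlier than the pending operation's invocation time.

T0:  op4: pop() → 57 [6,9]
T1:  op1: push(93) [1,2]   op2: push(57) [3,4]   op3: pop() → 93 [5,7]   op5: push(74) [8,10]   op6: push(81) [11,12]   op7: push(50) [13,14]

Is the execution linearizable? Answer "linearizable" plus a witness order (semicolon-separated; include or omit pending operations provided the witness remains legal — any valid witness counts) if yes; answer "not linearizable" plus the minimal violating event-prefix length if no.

linearizable — witness: op1; op2; op4; op3; op5; op6; op7

after step 1 (op1 push(93)): stack <93>
after step 2 (op2 push(57)): stack <93,57>
after step 3 (op4 pop() → 57): stack <93>
after step 4 (op3 pop() → 93): stack <>
after step 5 (op5 push(74)): stack <74>
after step 6 (op6 push(81)): stack <74,81>
after step 7 (op7 push(50)): stack <74,81,50>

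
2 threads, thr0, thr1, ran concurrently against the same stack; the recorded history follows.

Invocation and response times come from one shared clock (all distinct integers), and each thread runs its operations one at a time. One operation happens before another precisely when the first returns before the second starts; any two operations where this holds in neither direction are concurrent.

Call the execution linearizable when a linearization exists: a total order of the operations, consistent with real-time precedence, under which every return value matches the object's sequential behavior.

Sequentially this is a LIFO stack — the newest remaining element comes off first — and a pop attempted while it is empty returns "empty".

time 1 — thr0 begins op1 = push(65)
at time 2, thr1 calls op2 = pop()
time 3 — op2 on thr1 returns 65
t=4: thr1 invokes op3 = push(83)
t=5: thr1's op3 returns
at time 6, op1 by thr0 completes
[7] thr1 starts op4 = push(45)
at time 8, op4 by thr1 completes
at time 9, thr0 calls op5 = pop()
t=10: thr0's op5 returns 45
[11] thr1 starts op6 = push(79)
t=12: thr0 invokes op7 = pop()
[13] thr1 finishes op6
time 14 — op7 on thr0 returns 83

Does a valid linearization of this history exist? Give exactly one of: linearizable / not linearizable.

one valid linearization: op1, op2, op3, op4, op5, op7, op6
after step 1 (op1 push(65)): stack <65>
after step 2 (op2 pop() → 65): stack <>
after step 3 (op3 push(83)): stack <83>
after step 4 (op4 push(45)): stack <83,45>
after step 5 (op5 pop() → 45): stack <83>
after step 6 (op7 pop() → 83): stack <>
after step 7 (op6 push(79)): stack <79>

linearizable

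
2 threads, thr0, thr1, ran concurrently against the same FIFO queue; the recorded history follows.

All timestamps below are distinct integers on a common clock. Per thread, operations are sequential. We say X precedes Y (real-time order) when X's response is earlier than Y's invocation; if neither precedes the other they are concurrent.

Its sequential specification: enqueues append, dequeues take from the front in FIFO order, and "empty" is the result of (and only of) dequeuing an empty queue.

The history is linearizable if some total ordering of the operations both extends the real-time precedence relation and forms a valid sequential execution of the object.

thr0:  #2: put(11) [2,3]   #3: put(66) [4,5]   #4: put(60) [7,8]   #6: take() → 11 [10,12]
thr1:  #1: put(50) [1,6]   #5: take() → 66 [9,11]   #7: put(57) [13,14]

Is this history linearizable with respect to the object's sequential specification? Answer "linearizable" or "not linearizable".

a witness: #2, #3, #1, #4, #6, #5, #7
after step 1 (#2 put(11)): queue <11>
after step 2 (#3 put(66)): queue <11,66>
after step 3 (#1 put(50)): queue <11,66,50>
after step 4 (#4 put(60)): queue <11,66,50,60>
after step 5 (#6 take() → 11): queue <66,50,60>
after step 6 (#5 take() → 66): queue <50,60>
after step 7 (#7 put(57)): queue <50,60,57>

linearizable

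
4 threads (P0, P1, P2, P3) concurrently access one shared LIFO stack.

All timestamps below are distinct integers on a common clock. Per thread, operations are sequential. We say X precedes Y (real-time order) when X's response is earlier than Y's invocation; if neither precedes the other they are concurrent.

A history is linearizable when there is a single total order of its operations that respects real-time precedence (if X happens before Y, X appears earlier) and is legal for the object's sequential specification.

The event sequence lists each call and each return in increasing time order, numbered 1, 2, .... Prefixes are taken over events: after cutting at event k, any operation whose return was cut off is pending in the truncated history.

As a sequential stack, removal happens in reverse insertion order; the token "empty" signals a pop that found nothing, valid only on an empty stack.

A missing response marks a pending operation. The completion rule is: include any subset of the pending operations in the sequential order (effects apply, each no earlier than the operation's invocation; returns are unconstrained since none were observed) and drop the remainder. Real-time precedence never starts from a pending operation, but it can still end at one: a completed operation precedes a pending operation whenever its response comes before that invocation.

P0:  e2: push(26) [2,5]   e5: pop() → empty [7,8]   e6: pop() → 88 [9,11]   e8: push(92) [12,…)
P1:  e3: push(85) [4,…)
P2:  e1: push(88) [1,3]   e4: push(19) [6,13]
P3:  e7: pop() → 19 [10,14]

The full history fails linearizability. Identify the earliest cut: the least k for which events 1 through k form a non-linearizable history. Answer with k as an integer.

events 1..7 are still linearizable — one witness is e1, e2:
step 1: e1 push(88) — stack <88>
step 2: e2 push(26) — stack <88,26>
at event 8 (e5's time-8 response) nothing linearizes any more
including or dropping the 2 pending operations (e3, e4) in any combination fails
sample order e1, e2, e5 (pending dropped) stalls at step 3 — e5 pop() → empty has no legal effect
sample order e2, e1, e5 (pending dropped) stalls at step 3 — e5 pop() → empty has no legal effect

8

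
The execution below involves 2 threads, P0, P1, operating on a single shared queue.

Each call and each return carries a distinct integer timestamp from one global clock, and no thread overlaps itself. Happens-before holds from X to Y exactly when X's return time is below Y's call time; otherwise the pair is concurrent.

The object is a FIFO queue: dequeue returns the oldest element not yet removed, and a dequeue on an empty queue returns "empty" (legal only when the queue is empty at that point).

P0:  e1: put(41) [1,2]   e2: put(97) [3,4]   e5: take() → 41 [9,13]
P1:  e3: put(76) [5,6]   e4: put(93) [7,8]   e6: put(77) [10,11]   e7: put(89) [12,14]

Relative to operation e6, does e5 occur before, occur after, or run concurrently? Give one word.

e5 spans [9,13], e6 spans [10,11]
the intervals overlap in both directions

concurrent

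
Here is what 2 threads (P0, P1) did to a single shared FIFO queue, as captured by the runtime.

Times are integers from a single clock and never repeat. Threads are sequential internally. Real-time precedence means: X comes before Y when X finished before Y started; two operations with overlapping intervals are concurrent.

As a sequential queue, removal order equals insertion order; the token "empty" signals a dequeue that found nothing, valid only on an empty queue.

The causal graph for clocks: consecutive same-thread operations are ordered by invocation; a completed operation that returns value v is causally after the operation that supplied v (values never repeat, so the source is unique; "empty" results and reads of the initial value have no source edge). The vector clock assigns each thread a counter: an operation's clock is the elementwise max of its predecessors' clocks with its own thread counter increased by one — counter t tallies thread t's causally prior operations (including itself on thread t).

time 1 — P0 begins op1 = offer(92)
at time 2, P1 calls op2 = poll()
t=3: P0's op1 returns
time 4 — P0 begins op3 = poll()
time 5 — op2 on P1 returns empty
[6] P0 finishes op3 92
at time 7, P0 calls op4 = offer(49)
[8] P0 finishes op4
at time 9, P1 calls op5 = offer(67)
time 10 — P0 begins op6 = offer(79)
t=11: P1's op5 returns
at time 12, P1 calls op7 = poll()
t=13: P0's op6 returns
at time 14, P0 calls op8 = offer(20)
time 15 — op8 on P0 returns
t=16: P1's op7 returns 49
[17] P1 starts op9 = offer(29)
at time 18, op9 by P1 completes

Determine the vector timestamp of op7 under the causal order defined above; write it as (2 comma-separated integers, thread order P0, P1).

op2 (invocation 2): nothing precedes it; P1's component alone gives (0, 1)
op1 (invocation 1): nothing precedes it; P0's component alone gives (1, 0)
merge at op5 (invoked 9): VC(op2)=(0, 1), own-thread bump on P1 → (0, 2)
merge at op3 (invoked 4): VC(op1)=(1, 0), own-thread bump on P0 → (2, 0)
merge at op4 (invoked 7): VC(op3)=(2, 0), own-thread bump on P0 → (3, 0)
merge at op6 (invoked 10): VC(op4)=(3, 0), own-thread bump on P0 → (4, 0)
merge at op8 (invoked 14): VC(op6)=(4, 0), own-thread bump on P0 → (5, 0)
merge at op7 (invoked 12): VC(op4)=(3, 0), VC(op5)=(0, 2), own-thread bump on P1 → (3, 3)
merge at op9 (invoked 17): VC(op7)=(3, 3), own-thread bump on P1 → (3, 4)
target: VC(op7) = (3, 3)

(3, 3)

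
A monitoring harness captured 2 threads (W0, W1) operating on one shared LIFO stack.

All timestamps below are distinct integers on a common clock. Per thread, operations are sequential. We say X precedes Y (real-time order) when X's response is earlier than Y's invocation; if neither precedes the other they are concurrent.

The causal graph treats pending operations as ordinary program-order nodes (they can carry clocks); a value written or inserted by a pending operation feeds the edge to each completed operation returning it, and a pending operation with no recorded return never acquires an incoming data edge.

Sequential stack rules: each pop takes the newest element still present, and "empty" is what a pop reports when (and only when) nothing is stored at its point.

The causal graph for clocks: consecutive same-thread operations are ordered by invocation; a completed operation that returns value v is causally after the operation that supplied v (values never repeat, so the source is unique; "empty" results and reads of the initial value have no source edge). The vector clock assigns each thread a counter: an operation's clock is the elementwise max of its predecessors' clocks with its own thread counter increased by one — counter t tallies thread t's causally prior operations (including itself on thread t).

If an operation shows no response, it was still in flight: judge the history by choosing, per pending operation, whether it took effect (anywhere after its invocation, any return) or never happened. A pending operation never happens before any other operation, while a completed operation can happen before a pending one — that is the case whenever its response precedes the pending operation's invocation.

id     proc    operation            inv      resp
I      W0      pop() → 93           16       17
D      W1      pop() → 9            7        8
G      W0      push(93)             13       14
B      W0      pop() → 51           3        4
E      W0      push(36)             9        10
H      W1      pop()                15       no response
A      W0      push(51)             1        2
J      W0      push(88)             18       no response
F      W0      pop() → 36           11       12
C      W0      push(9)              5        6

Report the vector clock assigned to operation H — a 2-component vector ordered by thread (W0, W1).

invoked at 1, A has no predecessors; its own W0 bump gives (1, 0)
B (invocation 3): componentwise max over VC(A)=(1, 0), +1 at W0, giving (2, 0)
C (invocation 5): componentwise max over VC(B)=(2, 0), +1 at W0, giving (3, 0)
D (invocation 7): componentwise max over VC(C)=(3, 0), +1 at W1, giving (3, 1)
E (invocation 9): componentwise max over VC(C)=(3, 0), +1 at W0, giving (4, 0)
H (invocation 15): componentwise max over VC(D)=(3, 1), +1 at W1, giving (3, 2)
F (invocation 11): componentwise max over VC(E)=(4, 0), +1 at W0, giving (5, 0)
G (invocation 13): componentwise max over VC(F)=(5, 0), +1 at W0, giving (6, 0)
I (invocation 16): componentwise max over VC(G)=(6, 0), +1 at W0, giving (7, 0)
J (invocation 18): componentwise max over VC(I)=(7, 0), +1 at W0, giving (8, 0)
target: VC(H) = (3, 2)

(3, 2)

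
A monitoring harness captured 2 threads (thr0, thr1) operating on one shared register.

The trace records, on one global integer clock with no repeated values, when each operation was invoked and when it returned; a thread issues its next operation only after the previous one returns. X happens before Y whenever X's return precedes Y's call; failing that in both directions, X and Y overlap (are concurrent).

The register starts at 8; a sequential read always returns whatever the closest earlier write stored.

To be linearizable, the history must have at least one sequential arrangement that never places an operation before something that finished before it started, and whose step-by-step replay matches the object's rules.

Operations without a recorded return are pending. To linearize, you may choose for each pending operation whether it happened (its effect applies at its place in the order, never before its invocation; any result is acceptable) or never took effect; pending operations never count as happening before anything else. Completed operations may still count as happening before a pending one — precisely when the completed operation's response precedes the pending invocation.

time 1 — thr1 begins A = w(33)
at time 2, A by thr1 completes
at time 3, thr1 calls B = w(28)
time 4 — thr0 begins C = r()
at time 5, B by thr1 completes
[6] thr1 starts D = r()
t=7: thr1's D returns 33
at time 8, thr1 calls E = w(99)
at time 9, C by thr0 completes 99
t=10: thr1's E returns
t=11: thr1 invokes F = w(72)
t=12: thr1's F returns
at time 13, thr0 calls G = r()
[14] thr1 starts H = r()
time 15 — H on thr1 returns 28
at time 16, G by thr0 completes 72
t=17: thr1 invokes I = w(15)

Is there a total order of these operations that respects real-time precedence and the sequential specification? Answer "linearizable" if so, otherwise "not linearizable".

not linearizable

events 1..6 are fine; event 7 — the response of D at time 7 — makes the prefix non-linearizable
a single order respects real time; the 3 completed register operations fail replay along it
no escape via the 1 pending operation (C): every completion choice fails
for example A, B, D (pending dropped) fails at step 3: D r() → 33 is not legal there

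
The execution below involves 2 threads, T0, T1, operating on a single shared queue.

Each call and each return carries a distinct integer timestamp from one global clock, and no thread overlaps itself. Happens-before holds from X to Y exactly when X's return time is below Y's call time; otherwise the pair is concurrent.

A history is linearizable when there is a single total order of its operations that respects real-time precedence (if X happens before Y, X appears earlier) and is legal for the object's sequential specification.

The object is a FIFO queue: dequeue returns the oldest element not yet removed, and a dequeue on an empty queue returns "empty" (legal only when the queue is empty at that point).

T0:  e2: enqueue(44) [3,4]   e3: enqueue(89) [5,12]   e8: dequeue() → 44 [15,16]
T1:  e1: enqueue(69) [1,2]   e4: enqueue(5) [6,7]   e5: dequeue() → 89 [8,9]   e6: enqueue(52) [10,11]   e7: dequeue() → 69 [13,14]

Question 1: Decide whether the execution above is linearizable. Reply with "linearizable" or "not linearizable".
cut after 8 events: linearizable; cut after 9 events (e5 responds, time 9): not linearizable
exhaustive check: the 4 completed queue ops admit one real-time order; illegal
including or dropping the 1 pending operation (e3) in any combination fails
e.g. e1, e2, e4, e5 (pending dropped): illegal at step 4, since e5 dequeue() → 89 cannot apply there

not linearizable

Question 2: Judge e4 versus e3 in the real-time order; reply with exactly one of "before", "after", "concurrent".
Answer: concurrent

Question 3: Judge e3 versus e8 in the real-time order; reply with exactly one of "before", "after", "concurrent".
Answer: before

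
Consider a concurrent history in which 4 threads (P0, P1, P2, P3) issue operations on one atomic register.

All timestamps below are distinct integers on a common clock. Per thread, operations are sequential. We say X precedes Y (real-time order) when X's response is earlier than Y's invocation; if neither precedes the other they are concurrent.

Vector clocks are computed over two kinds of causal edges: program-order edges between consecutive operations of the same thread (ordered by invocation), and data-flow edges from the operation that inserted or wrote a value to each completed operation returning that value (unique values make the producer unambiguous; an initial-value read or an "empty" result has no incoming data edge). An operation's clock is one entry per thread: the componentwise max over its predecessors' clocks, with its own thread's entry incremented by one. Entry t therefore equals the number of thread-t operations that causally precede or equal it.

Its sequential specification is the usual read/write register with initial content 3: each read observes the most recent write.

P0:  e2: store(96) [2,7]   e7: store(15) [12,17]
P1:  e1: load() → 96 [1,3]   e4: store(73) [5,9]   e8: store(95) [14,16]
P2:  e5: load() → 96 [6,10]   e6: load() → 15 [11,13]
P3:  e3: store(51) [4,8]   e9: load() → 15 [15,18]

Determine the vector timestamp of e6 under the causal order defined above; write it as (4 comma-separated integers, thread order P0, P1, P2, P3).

VC(e3, invoked at 4): no causal predecessors; +1 on P3 → (0, 0, 0, 1)
VC(e2, invoked at 2): no causal predecessors; +1 on P0 → (1, 0, 0, 0)
e5 (invocation 6): componentwise max over VC(e2)=(1, 0, 0, 0), +1 at P2, giving (1, 0, 1, 0)
e1 (invocation 1): componentwise max over VC(e2)=(1, 0, 0, 0), +1 at P1, giving (1, 1, 0, 0)
e7 (invocation 12): componentwise max over VC(e2)=(1, 0, 0, 0), +1 at P0, giving (2, 0, 0, 0)
e4 (invocation 5): componentwise max over VC(e1)=(1, 1, 0, 0), +1 at P1, giving (1, 2, 0, 0)
e8 (invocation 14): componentwise max over VC(e4)=(1, 2, 0, 0), +1 at P1, giving (1, 3, 0, 0)
e9 (invocation 15): componentwise max over VC(e3)=(0, 0, 0, 1), VC(e7)=(2, 0, 0, 0), +1 at P3, giving (2, 0, 0, 2)
e6 (invocation 11): componentwise max over VC(e5)=(1, 0, 1, 0), VC(e7)=(2, 0, 0, 0), +1 at P2, giving (2, 0, 2, 0)
target: VC(e6) = (2, 0, 2, 0)

(2, 0, 2, 0)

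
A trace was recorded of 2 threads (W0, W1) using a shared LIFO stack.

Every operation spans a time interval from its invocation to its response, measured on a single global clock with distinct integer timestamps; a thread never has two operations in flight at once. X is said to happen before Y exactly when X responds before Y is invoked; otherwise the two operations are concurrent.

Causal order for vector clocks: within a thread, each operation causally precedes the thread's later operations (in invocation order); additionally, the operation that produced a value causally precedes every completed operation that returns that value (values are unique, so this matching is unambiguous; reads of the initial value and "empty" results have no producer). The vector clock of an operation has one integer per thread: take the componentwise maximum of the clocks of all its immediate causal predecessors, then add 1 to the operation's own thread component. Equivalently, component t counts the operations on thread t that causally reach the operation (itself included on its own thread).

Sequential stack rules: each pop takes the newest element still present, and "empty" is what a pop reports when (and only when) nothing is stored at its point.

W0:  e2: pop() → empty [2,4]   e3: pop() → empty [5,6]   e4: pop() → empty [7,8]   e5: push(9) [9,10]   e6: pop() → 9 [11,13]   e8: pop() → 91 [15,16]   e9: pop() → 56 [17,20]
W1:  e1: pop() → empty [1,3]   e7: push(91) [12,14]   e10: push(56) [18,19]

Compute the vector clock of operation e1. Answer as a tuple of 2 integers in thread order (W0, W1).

invoked at 1, e1 has no predecessors; its own W1 bump gives (0, 1)
invoked at 2, e2 has no predecessors; its own W0 bump gives (1, 0)
e7 (invocation 12): componentwise max over VC(e1)=(0, 1), +1 at W1, giving (0, 2)
e3 (invocation 5): componentwise max over VC(e2)=(1, 0), +1 at W0, giving (2, 0)
e10 (invocation 18): componentwise max over VC(e7)=(0, 2), +1 at W1, giving (0, 3)
e4 (invocation 7): componentwise max over VC(e3)=(2, 0), +1 at W0, giving (3, 0)
e5 (invocation 9): componentwise max over VC(e4)=(3, 0), +1 at W0, giving (4, 0)
e6 (invocation 11): componentwise max over VC(e5)=(4, 0), +1 at W0, giving (5, 0)
e8 (invocation 15): componentwise max over VC(e6)=(5, 0), VC(e7)=(0, 2), +1 at W0, giving (6, 2)
e9 (invocation 17): componentwise max over VC(e8)=(6, 2), VC(e10)=(0, 3), +1 at W0, giving (7, 3)
target: VC(e1) = (0, 1)

(0, 1)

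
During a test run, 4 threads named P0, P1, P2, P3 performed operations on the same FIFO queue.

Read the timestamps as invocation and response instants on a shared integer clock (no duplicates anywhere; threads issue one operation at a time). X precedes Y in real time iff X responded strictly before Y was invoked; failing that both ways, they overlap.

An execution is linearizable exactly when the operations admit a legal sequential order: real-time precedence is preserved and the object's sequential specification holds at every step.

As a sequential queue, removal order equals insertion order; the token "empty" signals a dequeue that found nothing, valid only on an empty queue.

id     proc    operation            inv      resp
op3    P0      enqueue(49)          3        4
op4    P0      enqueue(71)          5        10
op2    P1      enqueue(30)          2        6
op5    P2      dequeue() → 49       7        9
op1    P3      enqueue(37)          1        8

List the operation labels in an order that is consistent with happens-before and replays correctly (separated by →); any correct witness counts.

step 1: op3 enqueue(49) — queue <49>
step 2: op1 enqueue(37) — queue <49,37>
step 3: op2 enqueue(30) — queue <49,37,30>
step 4: op4 enqueue(71) — queue <49,37,30,71>
step 5: op5 dequeue() → 49 — queue <37,30,71>

op3 → op1 → op2 → op4 → op5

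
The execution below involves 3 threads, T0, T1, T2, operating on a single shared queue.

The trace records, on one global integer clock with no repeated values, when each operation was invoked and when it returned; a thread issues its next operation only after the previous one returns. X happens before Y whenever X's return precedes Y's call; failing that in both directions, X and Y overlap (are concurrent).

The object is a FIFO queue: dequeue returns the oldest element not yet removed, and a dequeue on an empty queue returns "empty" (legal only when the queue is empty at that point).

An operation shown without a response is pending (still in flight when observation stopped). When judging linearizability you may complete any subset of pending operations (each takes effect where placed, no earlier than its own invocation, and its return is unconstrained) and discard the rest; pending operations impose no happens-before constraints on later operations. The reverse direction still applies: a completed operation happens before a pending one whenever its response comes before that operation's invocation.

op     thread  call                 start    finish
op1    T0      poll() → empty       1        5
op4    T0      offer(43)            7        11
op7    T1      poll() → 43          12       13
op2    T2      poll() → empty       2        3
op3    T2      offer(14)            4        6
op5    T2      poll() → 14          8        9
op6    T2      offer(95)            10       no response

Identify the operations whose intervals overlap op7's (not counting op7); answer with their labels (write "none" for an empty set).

concurrent with op7 ([12,13]): every op whose interval crosses 12..13
op1 [1,5]: before
op2 [2,3]: before
op3 [4,6]: before
op4 [7,11]: before
op5 [8,9]: before
op6 [10,…): concurrent

op6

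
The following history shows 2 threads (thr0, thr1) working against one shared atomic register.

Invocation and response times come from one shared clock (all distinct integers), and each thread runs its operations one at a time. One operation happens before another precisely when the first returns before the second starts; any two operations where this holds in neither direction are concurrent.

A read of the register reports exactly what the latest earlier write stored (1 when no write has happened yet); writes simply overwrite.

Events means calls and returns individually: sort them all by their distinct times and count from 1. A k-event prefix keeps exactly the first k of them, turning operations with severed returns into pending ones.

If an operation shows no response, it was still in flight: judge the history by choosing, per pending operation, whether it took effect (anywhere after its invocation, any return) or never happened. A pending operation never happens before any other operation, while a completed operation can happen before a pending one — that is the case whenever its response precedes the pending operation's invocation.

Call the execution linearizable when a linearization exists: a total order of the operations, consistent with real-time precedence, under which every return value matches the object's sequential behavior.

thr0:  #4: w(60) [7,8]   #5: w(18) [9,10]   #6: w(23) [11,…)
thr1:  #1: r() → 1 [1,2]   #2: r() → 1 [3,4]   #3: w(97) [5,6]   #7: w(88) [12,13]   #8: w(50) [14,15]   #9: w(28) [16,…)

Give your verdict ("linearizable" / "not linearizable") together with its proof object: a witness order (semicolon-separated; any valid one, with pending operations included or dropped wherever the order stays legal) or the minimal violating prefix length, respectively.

linearizable — witness: #1; #2; #3; #4; #5; #6; #7; #8

step 1: #1 r() → 1 — value 1
step 2: #2 r() → 1 — value 1
step 3: #3 w(97) — value 97
step 4: #4 w(60) — value 60
step 5: #5 w(18) — value 18
step 6: #6 w(23) (pending, included) — value 23
step 7: #7 w(88) — value 88
step 8: #8 w(50) — value 50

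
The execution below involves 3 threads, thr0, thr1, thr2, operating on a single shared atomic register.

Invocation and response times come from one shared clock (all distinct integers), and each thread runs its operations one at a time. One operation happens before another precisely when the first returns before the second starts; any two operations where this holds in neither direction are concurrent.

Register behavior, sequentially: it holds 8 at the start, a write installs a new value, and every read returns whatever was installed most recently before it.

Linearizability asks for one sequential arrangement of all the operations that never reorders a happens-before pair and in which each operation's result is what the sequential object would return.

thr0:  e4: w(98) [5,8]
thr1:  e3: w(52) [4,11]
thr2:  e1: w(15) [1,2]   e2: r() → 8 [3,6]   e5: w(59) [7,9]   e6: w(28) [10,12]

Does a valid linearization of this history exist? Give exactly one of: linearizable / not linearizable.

not linearizable

already the first 6 events (up to e2's response at time 6) admit no linearization; the first 5 still do
one real-time candidate order over the 2 completed operations — the atomic register replay rejects it
no completion choice of the 2 pending operations (e3, e4) rescues it — every subset was tried
one such order, e1, e2 (pending dropped), breaks at step 2 where e2 r() → 8 is illegal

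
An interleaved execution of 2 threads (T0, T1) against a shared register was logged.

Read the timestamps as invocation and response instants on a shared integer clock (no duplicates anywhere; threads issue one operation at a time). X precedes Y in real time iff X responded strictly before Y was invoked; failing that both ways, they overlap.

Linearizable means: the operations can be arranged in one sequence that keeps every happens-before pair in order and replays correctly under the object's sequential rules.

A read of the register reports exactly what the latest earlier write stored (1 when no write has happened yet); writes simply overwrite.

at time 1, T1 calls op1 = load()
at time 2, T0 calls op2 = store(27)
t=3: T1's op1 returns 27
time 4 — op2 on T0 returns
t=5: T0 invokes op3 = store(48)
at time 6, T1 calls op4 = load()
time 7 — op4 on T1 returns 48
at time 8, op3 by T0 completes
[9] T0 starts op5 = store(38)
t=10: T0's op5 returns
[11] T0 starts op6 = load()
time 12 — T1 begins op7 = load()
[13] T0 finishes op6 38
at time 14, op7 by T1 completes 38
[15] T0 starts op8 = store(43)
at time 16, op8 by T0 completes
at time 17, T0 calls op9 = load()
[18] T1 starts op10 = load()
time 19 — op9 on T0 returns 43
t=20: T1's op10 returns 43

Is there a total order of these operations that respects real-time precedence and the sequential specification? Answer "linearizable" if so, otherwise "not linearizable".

linearizable

a witness: op2, op1, op3, op4, op5, op6, op7, op8, op9, op10
step 1: op2 store(27) — value 27
step 2: op1 load() → 27 — value 27
step 3: op3 store(48) — value 48
step 4: op4 load() → 48 — value 48
step 5: op5 store(38) — value 38
step 6: op6 load() → 38 — value 38
step 7: op7 load() → 38 — value 38
step 8: op8 store(43) — value 43
step 9: op9 load() → 43 — value 43
step 10: op10 load() → 43 — value 43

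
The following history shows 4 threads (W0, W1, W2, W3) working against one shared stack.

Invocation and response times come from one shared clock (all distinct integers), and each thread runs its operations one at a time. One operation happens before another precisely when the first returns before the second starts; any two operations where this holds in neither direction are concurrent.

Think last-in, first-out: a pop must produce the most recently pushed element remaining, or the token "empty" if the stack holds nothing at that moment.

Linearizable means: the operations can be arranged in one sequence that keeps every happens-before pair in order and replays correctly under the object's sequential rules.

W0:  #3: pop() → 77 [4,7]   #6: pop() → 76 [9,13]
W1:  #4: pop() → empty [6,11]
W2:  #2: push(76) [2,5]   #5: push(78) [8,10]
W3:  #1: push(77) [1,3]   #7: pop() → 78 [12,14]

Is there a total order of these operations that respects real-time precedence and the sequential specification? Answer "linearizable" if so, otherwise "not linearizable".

a witness: #1, #3, #2, #6, #4, #5, #7
step 1: #1 push(77) — stack <77>
step 2: #3 pop() → 77 — stack <>
step 3: #2 push(76) — stack <76>
step 4: #6 pop() → 76 — stack <>
step 5: #4 pop() → empty — stack <>
step 6: #5 push(78) — stack <78>
step 7: #7 pop() → 78 — stack <>

linearizable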